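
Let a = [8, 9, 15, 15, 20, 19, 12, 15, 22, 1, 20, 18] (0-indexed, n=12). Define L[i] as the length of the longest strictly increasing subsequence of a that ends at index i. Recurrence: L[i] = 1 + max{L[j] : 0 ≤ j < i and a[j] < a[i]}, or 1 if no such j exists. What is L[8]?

   i    0    1    2    3    4    5    6    7    8    9   10   11
a[i]    8    9   15   15   20   19   12   15   22    1   20   18
L[i]    1    2    3    3    4    4    3    4    5    1    5    5

5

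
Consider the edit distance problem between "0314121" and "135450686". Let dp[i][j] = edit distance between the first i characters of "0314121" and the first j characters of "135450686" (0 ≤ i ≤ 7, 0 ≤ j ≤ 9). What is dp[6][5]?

   ''  1  3  5  4  5  0  6  8  6
''  0  1  2  3  4  5  6  7  8  9
 0  1  1  2  3  4  5  5  6  7  8
 3  2  2  1  2  3  4  5  6  7  8
 1  3  2  2  2  3  4  5  6  7  8
 4  4  3  3  3  2  3  4  5  6  7
 1  5  4  4  4  3  3  4  5  6  7
 2  6  5  5  5  4  4  4  5  6  7
 1  7  6  6  6  5  5  5  5  6  7

4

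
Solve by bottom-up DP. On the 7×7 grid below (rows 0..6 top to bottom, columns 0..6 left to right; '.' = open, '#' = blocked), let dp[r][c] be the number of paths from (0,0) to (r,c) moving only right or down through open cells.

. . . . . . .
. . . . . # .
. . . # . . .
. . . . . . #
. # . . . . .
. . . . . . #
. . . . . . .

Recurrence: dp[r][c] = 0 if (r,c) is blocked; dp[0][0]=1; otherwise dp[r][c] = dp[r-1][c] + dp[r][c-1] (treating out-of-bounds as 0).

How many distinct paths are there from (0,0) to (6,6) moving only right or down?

231

r\c   0   1   2   3   4   5   6
  0   1   1   1   1   1   1   1
  1   1   2   3   4   5   0   1
  2   1   3   6   0   5   5   6
  3   1   4  10  10  15  20   0
  4   1   0  10  20  35  55  55
  5   1   1  11  31  66 121   0
  6   1   2  13  44 110 231 231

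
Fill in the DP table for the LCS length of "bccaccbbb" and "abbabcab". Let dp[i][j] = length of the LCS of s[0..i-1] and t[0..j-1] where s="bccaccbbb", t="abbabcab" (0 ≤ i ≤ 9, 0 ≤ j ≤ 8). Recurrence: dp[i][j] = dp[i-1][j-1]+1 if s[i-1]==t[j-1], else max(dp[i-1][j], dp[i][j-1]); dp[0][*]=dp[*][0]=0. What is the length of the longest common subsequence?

4

   ''  a  b  b  a  b  c  a  b
''  0  0  0  0  0  0  0  0  0
 b  0  0  1  1  1  1  1  1  1
 c  0  0  1  1  1  1  2  2  2
 c  0  0  1  1  1  1  2  2  2
 a  0  1  1  1  2  2  2  3  3
 c  0  1  1  1  2  2  3  3  3
 c  0  1  1  1  2  2  3  3  3
 b  0  1  2  2  2  3  3  3  4
 b  0  1  2  3  3  3  3  3  4
 b  0  1  2  3  3  4  4  4  4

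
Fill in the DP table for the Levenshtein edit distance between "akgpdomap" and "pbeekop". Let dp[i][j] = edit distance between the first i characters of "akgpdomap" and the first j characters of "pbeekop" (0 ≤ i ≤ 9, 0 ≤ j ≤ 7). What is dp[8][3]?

   ''  p  b  e  e  k  o  p
''  0  1  2  3  4  5  6  7
 a  1  1  2  3  4  5  6  7
 k  2  2  2  3  4  4  5  6
 g  3  3  3  3  4  5  5  6
 p  4  3  4  4  4  5  6  5
 d  5  4  4  5  5  5  6  6
 o  6  5  5  5  6  6  5  6
 m  7  6  6  6  6  7  6  6
 a  8  7  7  7  7  7  7  7
 p  9  8  8  8  8  8  8  7

7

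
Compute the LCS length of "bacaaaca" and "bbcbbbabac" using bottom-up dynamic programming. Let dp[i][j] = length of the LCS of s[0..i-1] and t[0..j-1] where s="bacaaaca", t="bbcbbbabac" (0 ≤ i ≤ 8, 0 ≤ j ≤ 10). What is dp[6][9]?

4

   ''  b  b  c  b  b  b  a  b  a  c
''  0  0  0  0  0  0  0  0  0  0  0
 b  0  1  1  1  1  1  1  1  1  1  1
 a  0  1  1  1  1  1  1  2  2  2  2
 c  0  1  1  2  2  2  2  2  2  2  3
 a  0  1  1  2  2  2  2  3  3  3  3
 a  0  1  1  2  2  2  2  3  3  4  4
 a  0  1  1  2  2  2  2  3  3  4  4
 c  0  1  1  2  2  2  2  3  3  4  5
 a  0  1  1  2  2  2  2  3  3  4  5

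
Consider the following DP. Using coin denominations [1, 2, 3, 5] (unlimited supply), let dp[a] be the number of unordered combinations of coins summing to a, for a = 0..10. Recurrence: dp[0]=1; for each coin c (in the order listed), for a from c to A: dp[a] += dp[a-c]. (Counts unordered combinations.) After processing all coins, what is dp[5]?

6

after  coin     0     1     2     3     4     5     6     7     8     9    10
          1     1     1     1     1     1     1     1     1     1     1     1
          2     1     1     2     2     3     3     4     4     5     5     6
          3     1     1     2     3     4     5     7     8    10    12    14
          5     1     1     2     3     4     6     8    10    13    16    20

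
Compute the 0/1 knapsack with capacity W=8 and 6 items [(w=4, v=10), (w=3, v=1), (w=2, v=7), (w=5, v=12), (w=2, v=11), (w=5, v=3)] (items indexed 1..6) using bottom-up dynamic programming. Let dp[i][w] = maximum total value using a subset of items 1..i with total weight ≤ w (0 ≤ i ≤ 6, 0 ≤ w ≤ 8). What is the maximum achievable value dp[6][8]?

28

i\w   0   1   2   3   4   5   6   7   8
  0   0   0   0   0   0   0   0   0   0
  1   0   0   0   0  10  10  10  10  10
  2   0   0   0   1  10  10  10  11  11
  3   0   0   7   7  10  10  17  17  17
  4   0   0   7   7  10  12  17  19  19
  5   0   0  11  11  18  18  21  23  28
  6   0   0  11  11  18  18  21  23  28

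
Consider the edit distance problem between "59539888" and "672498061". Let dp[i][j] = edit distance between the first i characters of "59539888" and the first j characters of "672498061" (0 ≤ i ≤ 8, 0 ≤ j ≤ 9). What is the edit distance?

7

   ''  6  7  2  4  9  8  0  6  1
''  0  1  2  3  4  5  6  7  8  9
 5  1  1  2  3  4  5  6  7  8  9
 9  2  2  2  3  4  4  5  6  7  8
 5  3  3  3  3  4  5  5  6  7  8
 3  4  4  4  4  4  5  6  6  7  8
 9  5  5  5  5  5  4  5  6  7  8
 8  6  6  6  6  6  5  4  5  6  7
 8  7  7  7  7  7  6  5  5  6  7
 8  8  8  8  8  8  7  6  6  6  7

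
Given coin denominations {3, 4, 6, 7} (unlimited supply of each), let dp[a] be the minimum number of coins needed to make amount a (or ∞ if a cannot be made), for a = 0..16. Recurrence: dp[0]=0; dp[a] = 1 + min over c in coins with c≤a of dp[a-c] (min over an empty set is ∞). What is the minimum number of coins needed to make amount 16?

 a  0  1  2  3  4  5  6  7  8  9 10 11 12 13 14 15 16
dp  0  -  -  1  1  -  1  1  2  2  2  2  2  2  2  3  3
(- denotes ∞ / unreachable)

3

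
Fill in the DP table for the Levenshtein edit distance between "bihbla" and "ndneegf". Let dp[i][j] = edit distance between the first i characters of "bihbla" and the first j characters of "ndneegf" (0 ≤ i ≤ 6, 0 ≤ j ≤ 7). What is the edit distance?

7

   ''  n  d  n  e  e  g  f
''  0  1  2  3  4  5  6  7
 b  1  1  2  3  4  5  6  7
 i  2  2  2  3  4  5  6  7
 h  3  3  3  3  4  5  6  7
 b  4  4  4  4  4  5  6  7
 l  5  5  5  5  5  5  6  7
 a  6  6  6  6  6  6  6  7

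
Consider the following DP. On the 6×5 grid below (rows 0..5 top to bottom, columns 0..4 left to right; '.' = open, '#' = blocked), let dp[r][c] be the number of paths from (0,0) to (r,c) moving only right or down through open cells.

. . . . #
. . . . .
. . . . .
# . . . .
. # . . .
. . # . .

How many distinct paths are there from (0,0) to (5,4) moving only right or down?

r\c   0   1   2   3   4
  0   1   1   1   1   0
  1   1   2   3   4   4
  2   1   3   6  10  14
  3   0   3   9  19  33
  4   0   0   9  28  61
  5   0   0   0  28  89

89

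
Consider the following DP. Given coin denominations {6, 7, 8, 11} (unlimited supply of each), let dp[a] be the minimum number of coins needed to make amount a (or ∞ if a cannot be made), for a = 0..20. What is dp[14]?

2

 a  0  1  2  3  4  5  6  7  8  9 10 11 12 13 14 15 16 17 18 19 20
dp  0  -  -  -  -  -  1  1  1  -  -  1  2  2  2  2  2  2  2  2  3
(- denotes ∞ / unreachable)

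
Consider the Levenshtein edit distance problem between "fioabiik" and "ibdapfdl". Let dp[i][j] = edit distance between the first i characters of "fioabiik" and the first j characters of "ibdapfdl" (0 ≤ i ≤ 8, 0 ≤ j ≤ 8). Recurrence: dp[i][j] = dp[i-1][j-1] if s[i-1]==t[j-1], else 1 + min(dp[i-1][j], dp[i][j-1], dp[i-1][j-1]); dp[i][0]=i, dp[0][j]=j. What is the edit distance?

   ''  i  b  d  a  p  f  d  l
''  0  1  2  3  4  5  6  7  8
 f  1  1  2  3  4  5  5  6  7
 i  2  1  2  3  4  5  6  6  7
 o  3  2  2  3  4  5  6  7  7
 a  4  3  3  3  3  4  5  6  7
 b  5  4  3  4  4  4  5  6  7
 i  6  5  4  4  5  5  5  6  7
 i  7  6  5  5  5  6  6  6  7
 k  8  7  6  6  6  6  7  7  7

7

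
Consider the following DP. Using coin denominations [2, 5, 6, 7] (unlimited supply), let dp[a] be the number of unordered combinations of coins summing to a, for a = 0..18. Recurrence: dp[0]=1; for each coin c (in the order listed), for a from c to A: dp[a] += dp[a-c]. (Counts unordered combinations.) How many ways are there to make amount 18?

9

after  coin     0     1     2     3     4     5     6     7     8     9    10    11    12    13    14    15    16    17    18
          2     1     0     1     0     1     0     1     0     1     0     1     0     1     0     1     0     1     0     1
          5     1     0     1     0     1     1     1     1     1     1     2     1     2     1     2     2     2     2     2
          6     1     0     1     0     1     1     2     1     2     1     3     2     4     2     4     3     5     4     6
          7     1     0     1     0     1     1     2     2     2     2     3     3     5     4     6     5     7     7     9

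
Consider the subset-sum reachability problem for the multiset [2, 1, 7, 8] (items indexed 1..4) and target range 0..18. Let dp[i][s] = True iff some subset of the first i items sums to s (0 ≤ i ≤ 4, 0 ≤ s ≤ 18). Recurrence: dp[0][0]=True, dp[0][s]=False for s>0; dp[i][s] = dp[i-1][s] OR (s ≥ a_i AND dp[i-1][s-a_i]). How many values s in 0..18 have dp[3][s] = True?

i\s   0   1   2   3   4   5   6   7   8   9  10  11  12  13  14  15  16  17  18
  0   T   F   F   F   F   F   F   F   F   F   F   F   F   F   F   F   F   F   F
  1   T   F   T   F   F   F   F   F   F   F   F   F   F   F   F   F   F   F   F
  2   T   T   T   T   F   F   F   F   F   F   F   F   F   F   F   F   F   F   F
  3   T   T   T   T   F   F   F   T   T   T   T   F   F   F   F   F   F   F   F
  4   T   T   T   T   F   F   F   T   T   T   T   T   F   F   F   T   T   T   T

8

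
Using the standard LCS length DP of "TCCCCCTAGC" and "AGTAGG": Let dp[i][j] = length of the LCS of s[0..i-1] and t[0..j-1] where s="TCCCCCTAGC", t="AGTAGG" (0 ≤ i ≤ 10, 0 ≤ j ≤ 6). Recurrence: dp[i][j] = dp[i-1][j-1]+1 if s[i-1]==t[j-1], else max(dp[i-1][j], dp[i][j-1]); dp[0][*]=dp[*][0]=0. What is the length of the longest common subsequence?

   ''  A  G  T  A  G  G
''  0  0  0  0  0  0  0
 T  0  0  0  1  1  1  1
 C  0  0  0  1  1  1  1
 C  0  0  0  1  1  1  1
 C  0  0  0  1  1  1  1
 C  0  0  0  1  1  1  1
 C  0  0  0  1  1  1  1
 T  0  0  0  1  1  1  1
 A  0  1  1  1  2  2  2
 G  0  1  2  2  2  3  3
 C  0  1  2  2  2  3  3

3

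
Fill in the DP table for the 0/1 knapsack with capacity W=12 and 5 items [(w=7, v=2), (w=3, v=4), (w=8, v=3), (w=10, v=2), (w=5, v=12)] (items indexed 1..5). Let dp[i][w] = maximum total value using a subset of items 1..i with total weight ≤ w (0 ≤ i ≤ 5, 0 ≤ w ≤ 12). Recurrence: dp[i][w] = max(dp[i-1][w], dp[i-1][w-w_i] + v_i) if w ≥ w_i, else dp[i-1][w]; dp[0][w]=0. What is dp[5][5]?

i\w   0   1   2   3   4   5   6   7   8   9  10  11  12
  0   0   0   0   0   0   0   0   0   0   0   0   0   0
  1   0   0   0   0   0   0   0   2   2   2   2   2   2
  2   0   0   0   4   4   4   4   4   4   4   6   6   6
  3   0   0   0   4   4   4   4   4   4   4   6   7   7
  4   0   0   0   4   4   4   4   4   4   4   6   7   7
  5   0   0   0   4   4  12  12  12  16  16  16  16  16

12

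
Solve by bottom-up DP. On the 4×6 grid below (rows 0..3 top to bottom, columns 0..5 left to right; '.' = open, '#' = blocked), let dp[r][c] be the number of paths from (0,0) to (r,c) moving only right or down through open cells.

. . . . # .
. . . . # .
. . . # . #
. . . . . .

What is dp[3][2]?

r\c   0   1   2   3   4   5
  0   1   1   1   1   0   0
  1   1   2   3   4   0   0
  2   1   3   6   0   0   0
  3   1   4  10  10  10  10

10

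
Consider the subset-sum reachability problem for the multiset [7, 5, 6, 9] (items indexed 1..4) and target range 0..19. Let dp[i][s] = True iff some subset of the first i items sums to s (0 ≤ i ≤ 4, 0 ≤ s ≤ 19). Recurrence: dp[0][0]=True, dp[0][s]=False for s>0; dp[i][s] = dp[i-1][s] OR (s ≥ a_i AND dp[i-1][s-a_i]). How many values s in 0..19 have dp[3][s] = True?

i\s   0   1   2   3   4   5   6   7   8   9  10  11  12  13  14  15  16  17  18  19
  0   T   F   F   F   F   F   F   F   F   F   F   F   F   F   F   F   F   F   F   F
  1   T   F   F   F   F   F   F   T   F   F   F   F   F   F   F   F   F   F   F   F
  2   T   F   F   F   F   T   F   T   F   F   F   F   T   F   F   F   F   F   F   F
  3   T   F   F   F   F   T   T   T   F   F   F   T   T   T   F   F   F   F   T   F
  4   T   F   F   F   F   T   T   T   F   T   F   T   T   T   T   T   T   F   T   F

8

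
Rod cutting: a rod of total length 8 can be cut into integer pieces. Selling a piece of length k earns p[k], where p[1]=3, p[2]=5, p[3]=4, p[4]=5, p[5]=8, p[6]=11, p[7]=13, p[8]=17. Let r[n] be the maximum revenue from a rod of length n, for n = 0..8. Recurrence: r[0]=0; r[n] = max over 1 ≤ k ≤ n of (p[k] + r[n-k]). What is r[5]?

   n    0    1    2    3    4    5    6    7    8
r[n]    0    3    6    9   12   15   18   21   24

15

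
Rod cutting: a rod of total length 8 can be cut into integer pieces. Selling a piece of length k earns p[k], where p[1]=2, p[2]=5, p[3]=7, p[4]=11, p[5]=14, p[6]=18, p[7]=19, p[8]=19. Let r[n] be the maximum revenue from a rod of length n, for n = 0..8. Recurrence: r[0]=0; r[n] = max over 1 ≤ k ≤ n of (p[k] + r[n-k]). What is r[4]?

   n    0    1    2    3    4    5    6    7    8
r[n]    0    2    5    7   11   14   18   20   23

11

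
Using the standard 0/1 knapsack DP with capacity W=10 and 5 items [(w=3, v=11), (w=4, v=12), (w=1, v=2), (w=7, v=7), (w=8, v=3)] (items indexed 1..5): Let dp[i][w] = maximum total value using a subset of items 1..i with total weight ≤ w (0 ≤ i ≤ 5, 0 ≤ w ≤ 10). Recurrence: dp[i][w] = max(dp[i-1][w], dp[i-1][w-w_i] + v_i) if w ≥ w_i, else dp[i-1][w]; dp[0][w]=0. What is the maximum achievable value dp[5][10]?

25

i\w   0   1   2   3   4   5   6   7   8   9  10
  0   0   0   0   0   0   0   0   0   0   0   0
  1   0   0   0  11  11  11  11  11  11  11  11
  2   0   0   0  11  12  12  12  23  23  23  23
  3   0   2   2  11  13  14  14  23  25  25  25
  4   0   2   2  11  13  14  14  23  25  25  25
  5   0   2   2  11  13  14  14  23  25  25  25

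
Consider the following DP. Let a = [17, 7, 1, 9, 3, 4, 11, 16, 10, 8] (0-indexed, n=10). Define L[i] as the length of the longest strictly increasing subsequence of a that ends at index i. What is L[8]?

   i    0    1    2    3    4    5    6    7    8    9
a[i]   17    7    1    9    3    4   11   16   10    8
L[i]    1    1    1    2    2    3    4    5    4    4

4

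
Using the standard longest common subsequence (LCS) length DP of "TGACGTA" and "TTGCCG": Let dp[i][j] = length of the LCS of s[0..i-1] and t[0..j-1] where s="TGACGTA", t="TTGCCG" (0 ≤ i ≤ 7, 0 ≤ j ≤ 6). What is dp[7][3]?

   ''  T  T  G  C  C  G
''  0  0  0  0  0  0  0
 T  0  1  1  1  1  1  1
 G  0  1  1  2  2  2  2
 A  0  1  1  2  2  2  2
 C  0  1  1  2  3  3  3
 G  0  1  1  2  3  3  4
 T  0  1  2  2  3  3  4
 A  0  1  2  2  3  3  4

2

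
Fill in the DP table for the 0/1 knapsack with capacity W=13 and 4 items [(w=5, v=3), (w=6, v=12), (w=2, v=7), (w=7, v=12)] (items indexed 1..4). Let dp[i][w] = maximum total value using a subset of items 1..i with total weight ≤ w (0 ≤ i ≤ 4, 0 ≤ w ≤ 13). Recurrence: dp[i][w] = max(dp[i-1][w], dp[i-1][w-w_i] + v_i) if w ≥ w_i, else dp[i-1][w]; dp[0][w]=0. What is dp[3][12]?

i\w   0   1   2   3   4   5   6   7   8   9  10  11  12  13
  0   0   0   0   0   0   0   0   0   0   0   0   0   0   0
  1   0   0   0   0   0   3   3   3   3   3   3   3   3   3
  2   0   0   0   0   0   3  12  12  12  12  12  15  15  15
  3   0   0   7   7   7   7  12  12  19  19  19  19  19  22
  4   0   0   7   7   7   7  12  12  19  19  19  19  19  24

19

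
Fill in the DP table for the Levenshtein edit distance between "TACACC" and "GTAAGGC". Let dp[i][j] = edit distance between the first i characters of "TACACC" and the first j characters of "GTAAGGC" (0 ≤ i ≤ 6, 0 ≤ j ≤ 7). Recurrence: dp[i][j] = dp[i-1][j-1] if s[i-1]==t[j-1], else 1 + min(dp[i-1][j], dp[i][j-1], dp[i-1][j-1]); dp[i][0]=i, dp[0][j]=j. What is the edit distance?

   ''  G  T  A  A  G  G  C
''  0  1  2  3  4  5  6  7
 T  1  1  1  2  3  4  5  6
 A  2  2  2  1  2  3  4  5
 C  3  3  3  2  2  3  4  4
 A  4  4  4  3  2  3  4  5
 C  5  5  5  4  3  3  4  4
 C  6  6  6  5  4  4  4  4

4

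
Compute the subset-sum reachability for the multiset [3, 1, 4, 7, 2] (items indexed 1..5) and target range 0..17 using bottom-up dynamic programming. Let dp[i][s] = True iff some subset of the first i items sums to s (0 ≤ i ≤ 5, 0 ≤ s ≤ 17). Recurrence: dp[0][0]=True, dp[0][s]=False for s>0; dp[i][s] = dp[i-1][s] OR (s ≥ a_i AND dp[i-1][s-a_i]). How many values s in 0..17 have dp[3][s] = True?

7

i\s   0   1   2   3   4   5   6   7   8   9  10  11  12  13  14  15  16  17
  0   T   F   F   F   F   F   F   F   F   F   F   F   F   F   F   F   F   F
  1   T   F   F   T   F   F   F   F   F   F   F   F   F   F   F   F   F   F
  2   T   T   F   T   T   F   F   F   F   F   F   F   F   F   F   F   F   F
  3   T   T   F   T   T   T   F   T   T   F   F   F   F   F   F   F   F   F
  4   T   T   F   T   T   T   F   T   T   F   T   T   T   F   T   T   F   F
  5   T   T   T   T   T   T   T   T   T   T   T   T   T   T   T   T   T   T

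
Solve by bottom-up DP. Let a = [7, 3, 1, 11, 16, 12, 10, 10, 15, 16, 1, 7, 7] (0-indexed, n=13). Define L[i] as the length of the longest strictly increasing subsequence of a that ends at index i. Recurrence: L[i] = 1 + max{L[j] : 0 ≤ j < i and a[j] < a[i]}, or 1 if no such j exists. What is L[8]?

4

   i    0    1    2    3    4    5    6    7    8    9   10   11   12
a[i]    7    3    1   11   16   12   10   10   15   16    1    7    7
L[i]    1    1    1    2    3    3    2    2    4    5    1    2    2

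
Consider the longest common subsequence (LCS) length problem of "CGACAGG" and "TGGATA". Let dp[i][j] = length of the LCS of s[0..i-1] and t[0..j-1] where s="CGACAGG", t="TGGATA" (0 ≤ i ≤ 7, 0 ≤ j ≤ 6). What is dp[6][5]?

   ''  T  G  G  A  T  A
''  0  0  0  0  0  0  0
 C  0  0  0  0  0  0  0
 G  0  0  1  1  1  1  1
 A  0  0  1  1  2  2  2
 C  0  0  1  1  2  2  2
 A  0  0  1  1  2  2  3
 G  0  0  1  2  2  2  3
 G  0  0  1  2  2  2  3

2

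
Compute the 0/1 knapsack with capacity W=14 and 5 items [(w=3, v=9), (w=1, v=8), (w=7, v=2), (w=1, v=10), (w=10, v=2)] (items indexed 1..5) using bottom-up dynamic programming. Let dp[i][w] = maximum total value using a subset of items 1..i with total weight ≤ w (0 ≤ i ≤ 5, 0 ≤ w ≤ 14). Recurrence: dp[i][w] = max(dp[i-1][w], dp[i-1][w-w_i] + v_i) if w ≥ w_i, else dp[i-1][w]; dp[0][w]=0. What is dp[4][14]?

29

i\w   0   1   2   3   4   5   6   7   8   9  10  11  12  13  14
  0   0   0   0   0   0   0   0   0   0   0   0   0   0   0   0
  1   0   0   0   9   9   9   9   9   9   9   9   9   9   9   9
  2   0   8   8   9  17  17  17  17  17  17  17  17  17  17  17
  3   0   8   8   9  17  17  17  17  17  17  17  19  19  19  19
  4   0  10  18  18  19  27  27  27  27  27  27  27  29  29  29
  5   0  10  18  18  19  27  27  27  27  27  27  27  29  29  29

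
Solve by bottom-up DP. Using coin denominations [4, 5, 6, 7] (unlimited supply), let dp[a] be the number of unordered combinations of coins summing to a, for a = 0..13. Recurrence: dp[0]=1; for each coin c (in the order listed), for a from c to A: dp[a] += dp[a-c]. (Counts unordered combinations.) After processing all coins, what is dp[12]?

after  coin     0     1     2     3     4     5     6     7     8     9    10    11    12    13
          4     1     0     0     0     1     0     0     0     1     0     0     0     1     0
          5     1     0     0     0     1     1     0     0     1     1     1     0     1     1
          6     1     0     0     0     1     1     1     0     1     1     2     1     2     1
          7     1     0     0     0     1     1     1     1     1     1     2     2     3     2

3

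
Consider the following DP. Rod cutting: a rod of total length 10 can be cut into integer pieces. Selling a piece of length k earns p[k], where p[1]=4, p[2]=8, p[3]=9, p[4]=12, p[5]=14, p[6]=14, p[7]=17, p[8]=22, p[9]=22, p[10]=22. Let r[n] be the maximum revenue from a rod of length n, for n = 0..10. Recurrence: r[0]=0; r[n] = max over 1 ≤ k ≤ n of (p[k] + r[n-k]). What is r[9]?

   n    0    1    2    3    4    5    6    7    8    9   10
r[n]    0    4    8   12   16   20   24   28   32   36   40

36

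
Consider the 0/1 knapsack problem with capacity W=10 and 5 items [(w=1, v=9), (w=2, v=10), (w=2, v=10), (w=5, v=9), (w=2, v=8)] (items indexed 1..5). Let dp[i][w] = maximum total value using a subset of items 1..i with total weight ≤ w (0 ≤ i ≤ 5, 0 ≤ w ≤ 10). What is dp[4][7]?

29

i\w   0   1   2   3   4   5   6   7   8   9  10
  0   0   0   0   0   0   0   0   0   0   0   0
  1   0   9   9   9   9   9   9   9   9   9   9
  2   0   9  10  19  19  19  19  19  19  19  19
  3   0   9  10  19  20  29  29  29  29  29  29
  4   0   9  10  19  20  29  29  29  29  29  38
  5   0   9  10  19  20  29  29  37  37  37  38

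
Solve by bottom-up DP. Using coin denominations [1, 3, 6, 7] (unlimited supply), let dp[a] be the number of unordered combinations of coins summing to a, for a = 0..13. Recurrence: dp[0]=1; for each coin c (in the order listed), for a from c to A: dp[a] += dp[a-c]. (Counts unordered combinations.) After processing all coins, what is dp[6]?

4

after  coin     0     1     2     3     4     5     6     7     8     9    10    11    12    13
          1     1     1     1     1     1     1     1     1     1     1     1     1     1     1
          3     1     1     1     2     2     2     3     3     3     4     4     4     5     5
          6     1     1     1     2     2     2     4     4     4     6     6     6     9     9
          7     1     1     1     2     2     2     4     5     5     7     8     8    11    13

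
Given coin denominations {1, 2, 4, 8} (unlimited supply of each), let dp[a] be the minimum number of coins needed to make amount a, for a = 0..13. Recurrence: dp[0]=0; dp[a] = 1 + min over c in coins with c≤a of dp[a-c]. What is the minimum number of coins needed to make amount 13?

 a  0  1  2  3  4  5  6  7  8  9 10 11 12 13
dp  0  1  1  2  1  2  2  3  1  2  2  3  2  3

3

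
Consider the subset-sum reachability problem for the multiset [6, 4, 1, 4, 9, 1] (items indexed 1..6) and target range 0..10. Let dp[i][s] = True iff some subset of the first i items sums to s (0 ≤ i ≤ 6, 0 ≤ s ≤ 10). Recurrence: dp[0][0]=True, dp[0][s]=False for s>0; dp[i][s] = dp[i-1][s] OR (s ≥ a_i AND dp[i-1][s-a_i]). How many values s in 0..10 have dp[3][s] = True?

i\s   0   1   2   3   4   5   6   7   8   9  10
  0   T   F   F   F   F   F   F   F   F   F   F
  1   T   F   F   F   F   F   T   F   F   F   F
  2   T   F   F   F   T   F   T   F   F   F   T
  3   T   T   F   F   T   T   T   T   F   F   T
  4   T   T   F   F   T   T   T   T   T   T   T
  5   T   T   F   F   T   T   T   T   T   T   T
  6   T   T   T   F   T   T   T   T   T   T   T

7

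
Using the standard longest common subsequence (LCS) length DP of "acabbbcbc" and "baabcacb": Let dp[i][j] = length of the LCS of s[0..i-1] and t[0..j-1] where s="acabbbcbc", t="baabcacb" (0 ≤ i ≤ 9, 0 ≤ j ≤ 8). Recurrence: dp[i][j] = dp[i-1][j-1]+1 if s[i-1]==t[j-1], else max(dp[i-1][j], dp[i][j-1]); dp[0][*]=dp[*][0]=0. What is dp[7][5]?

   ''  b  a  a  b  c  a  c  b
''  0  0  0  0  0  0  0  0  0
 a  0  0  1  1  1  1  1  1  1
 c  0  0  1  1  1  2  2  2  2
 a  0  0  1  2  2  2  3  3  3
 b  0  1  1  2  3  3  3  3  4
 b  0  1  1  2  3  3  3  3  4
 b  0  1  1  2  3  3  3  3  4
 c  0  1  1  2  3  4  4  4  4
 b  0  1  1  2  3  4  4  4  5
 c  0  1  1  2  3  4  4  5  5

4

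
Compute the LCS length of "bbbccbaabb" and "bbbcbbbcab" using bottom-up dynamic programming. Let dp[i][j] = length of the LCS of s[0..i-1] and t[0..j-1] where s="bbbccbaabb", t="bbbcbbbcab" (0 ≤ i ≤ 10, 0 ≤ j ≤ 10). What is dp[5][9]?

5

   ''  b  b  b  c  b  b  b  c  a  b
''  0  0  0  0  0  0  0  0  0  0  0
 b  0  1  1  1  1  1  1  1  1  1  1
 b  0  1  2  2  2  2  2  2  2  2  2
 b  0  1  2  3  3  3  3  3  3  3  3
 c  0  1  2  3  4  4  4  4  4  4  4
 c  0  1  2  3  4  4  4  4  5  5  5
 b  0  1  2  3  4  5  5  5  5  5  6
 a  0  1  2  3  4  5  5  5  5  6  6
 a  0  1  2  3  4  5  5  5  5  6  6
 b  0  1  2  3  4  5  6  6  6  6  7
 b  0  1  2  3  4  5  6  7  7  7  7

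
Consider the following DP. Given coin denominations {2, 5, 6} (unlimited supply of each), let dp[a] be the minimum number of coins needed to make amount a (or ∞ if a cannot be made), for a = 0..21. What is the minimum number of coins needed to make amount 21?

4

 a  0  1  2  3  4  5  6  7  8  9 10 11 12 13 14 15 16 17 18 19 20 21
dp  0  -  1  -  2  1  1  2  2  3  2  2  2  3  3  3  3  3  3  4  4  4
(- denotes ∞ / unreachable)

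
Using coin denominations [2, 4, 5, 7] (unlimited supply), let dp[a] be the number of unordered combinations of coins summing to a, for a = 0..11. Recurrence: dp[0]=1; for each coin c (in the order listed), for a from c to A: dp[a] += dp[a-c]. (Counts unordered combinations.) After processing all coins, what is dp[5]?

after  coin     0     1     2     3     4     5     6     7     8     9    10    11
          2     1     0     1     0     1     0     1     0     1     0     1     0
          4     1     0     1     0     2     0     2     0     3     0     3     0
          5     1     0     1     0     2     1     2     1     3     2     4     2
          7     1     0     1     0     2     1     2     2     3     3     4     4

1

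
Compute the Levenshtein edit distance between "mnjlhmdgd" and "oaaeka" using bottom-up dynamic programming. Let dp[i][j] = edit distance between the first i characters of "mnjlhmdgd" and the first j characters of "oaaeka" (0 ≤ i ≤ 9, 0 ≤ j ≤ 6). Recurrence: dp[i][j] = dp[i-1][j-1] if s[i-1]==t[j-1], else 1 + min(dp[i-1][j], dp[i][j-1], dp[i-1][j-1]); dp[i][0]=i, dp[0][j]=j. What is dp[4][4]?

4

   ''  o  a  a  e  k  a
''  0  1  2  3  4  5  6
 m  1  1  2  3  4  5  6
 n  2  2  2  3  4  5  6
 j  3  3  3  3  4  5  6
 l  4  4  4  4  4  5  6
 h  5  5  5  5  5  5  6
 m  6  6  6  6  6  6  6
 d  7  7  7  7  7  7  7
 g  8  8  8  8  8  8  8
 d  9  9  9  9  9  9  9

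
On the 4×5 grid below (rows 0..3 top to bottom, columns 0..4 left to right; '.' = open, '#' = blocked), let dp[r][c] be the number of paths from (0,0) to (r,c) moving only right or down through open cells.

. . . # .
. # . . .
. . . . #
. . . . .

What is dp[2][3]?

r\c   0   1   2   3   4
  0   1   1   1   0   0
  1   1   0   1   1   1
  2   1   1   2   3   0
  3   1   2   4   7   7

3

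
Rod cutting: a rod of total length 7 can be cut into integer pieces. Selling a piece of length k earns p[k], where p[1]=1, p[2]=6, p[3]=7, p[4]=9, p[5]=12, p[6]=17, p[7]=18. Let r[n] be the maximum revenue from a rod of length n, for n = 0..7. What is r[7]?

19

   n    0    1    2    3    4    5    6    7
r[n]    0    1    6    7   12   13   18   19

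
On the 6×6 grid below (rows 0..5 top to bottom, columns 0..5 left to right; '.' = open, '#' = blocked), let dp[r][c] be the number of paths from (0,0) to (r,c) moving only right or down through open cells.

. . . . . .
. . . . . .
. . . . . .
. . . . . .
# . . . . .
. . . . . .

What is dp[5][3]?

52

r\c   0   1   2   3   4   5
  0   1   1   1   1   1   1
  1   1   2   3   4   5   6
  2   1   3   6  10  15  21
  3   1   4  10  20  35  56
  4   0   4  14  34  69 125
  5   0   4  18  52 121 246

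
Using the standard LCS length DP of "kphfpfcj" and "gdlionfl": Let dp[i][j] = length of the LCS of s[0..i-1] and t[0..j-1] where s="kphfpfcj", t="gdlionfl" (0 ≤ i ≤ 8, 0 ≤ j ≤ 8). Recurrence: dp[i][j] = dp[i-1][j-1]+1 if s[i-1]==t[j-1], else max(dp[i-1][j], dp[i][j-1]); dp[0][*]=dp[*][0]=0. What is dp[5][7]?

   ''  g  d  l  i  o  n  f  l
''  0  0  0  0  0  0  0  0  0
 k  0  0  0  0  0  0  0  0  0
 p  0  0  0  0  0  0  0  0  0
 h  0  0  0  0  0  0  0  0  0
 f  0  0  0  0  0  0  0  1  1
 p  0  0  0  0  0  0  0  1  1
 f  0  0  0  0  0  0  0  1  1
 c  0  0  0  0  0  0  0  1  1
 j  0  0  0  0  0  0  0  1  1

1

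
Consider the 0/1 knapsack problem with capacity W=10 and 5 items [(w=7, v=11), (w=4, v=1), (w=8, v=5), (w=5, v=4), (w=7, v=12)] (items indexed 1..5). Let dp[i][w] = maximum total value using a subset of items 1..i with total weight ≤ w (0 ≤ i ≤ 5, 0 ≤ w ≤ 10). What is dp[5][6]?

4

i\w   0   1   2   3   4   5   6   7   8   9  10
  0   0   0   0   0   0   0   0   0   0   0   0
  1   0   0   0   0   0   0   0  11  11  11  11
  2   0   0   0   0   1   1   1  11  11  11  11
  3   0   0   0   0   1   1   1  11  11  11  11
  4   0   0   0   0   1   4   4  11  11  11  11
  5   0   0   0   0   1   4   4  12  12  12  12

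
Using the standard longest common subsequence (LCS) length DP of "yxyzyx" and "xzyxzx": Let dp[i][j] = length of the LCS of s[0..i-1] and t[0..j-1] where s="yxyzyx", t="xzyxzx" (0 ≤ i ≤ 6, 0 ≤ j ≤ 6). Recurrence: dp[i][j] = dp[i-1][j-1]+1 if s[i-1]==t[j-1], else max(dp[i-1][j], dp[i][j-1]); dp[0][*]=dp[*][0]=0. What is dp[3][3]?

2

   ''  x  z  y  x  z  x
''  0  0  0  0  0  0  0
 y  0  0  0  1  1  1  1
 x  0  1  1  1  2  2  2
 y  0  1  1  2  2  2  2
 z  0  1  2  2  2  3  3
 y  0  1  2  3  3  3  3
 x  0  1  2  3  4  4  4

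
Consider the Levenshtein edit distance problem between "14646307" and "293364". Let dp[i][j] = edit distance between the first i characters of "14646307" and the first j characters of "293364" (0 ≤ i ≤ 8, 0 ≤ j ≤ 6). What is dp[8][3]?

   ''  2  9  3  3  6  4
''  0  1  2  3  4  5  6
 1  1  1  2  3  4  5  6
 4  2  2  2  3  4  5  5
 6  3  3  3  3  4  4  5
 4  4  4  4  4  4  5  4
 6  5  5  5  5  5  4  5
 3  6  6  6  5  5  5  5
 0  7  7  7  6  6  6  6
 7  8  8  8  7  7  7  7

7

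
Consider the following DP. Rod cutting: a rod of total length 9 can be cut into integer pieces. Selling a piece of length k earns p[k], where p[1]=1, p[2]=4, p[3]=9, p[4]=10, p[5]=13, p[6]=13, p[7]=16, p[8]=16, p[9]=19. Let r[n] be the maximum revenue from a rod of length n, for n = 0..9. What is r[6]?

18

   n    0    1    2    3    4    5    6    7    8    9
r[n]    0    1    4    9   10   13   18   19   22   27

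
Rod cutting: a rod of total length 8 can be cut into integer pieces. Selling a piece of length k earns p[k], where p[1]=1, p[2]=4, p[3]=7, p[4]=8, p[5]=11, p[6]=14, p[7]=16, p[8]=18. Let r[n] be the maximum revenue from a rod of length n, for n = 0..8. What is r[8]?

   n    0    1    2    3    4    5    6    7    8
r[n]    0    1    4    7    8   11   14   16   18

18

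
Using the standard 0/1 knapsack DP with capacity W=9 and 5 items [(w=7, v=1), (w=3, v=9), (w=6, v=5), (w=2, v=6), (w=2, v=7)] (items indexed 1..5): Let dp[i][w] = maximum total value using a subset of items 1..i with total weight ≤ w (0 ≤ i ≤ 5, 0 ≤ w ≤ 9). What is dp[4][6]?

i\w   0   1   2   3   4   5   6   7   8   9
  0   0   0   0   0   0   0   0   0   0   0
  1   0   0   0   0   0   0   0   1   1   1
  2   0   0   0   9   9   9   9   9   9   9
  3   0   0   0   9   9   9   9   9   9  14
  4   0   0   6   9   9  15  15  15  15  15
  5   0   0   7   9  13  16  16  22  22  22

15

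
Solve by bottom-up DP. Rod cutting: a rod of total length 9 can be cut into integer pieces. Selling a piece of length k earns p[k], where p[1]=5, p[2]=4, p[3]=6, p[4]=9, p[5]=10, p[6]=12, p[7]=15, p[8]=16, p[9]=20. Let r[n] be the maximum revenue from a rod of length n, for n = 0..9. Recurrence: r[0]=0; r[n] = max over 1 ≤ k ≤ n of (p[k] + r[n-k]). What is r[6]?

   n    0    1    2    3    4    5    6    7    8    9
r[n]    0    5   10   15   20   25   30   35   40   45

30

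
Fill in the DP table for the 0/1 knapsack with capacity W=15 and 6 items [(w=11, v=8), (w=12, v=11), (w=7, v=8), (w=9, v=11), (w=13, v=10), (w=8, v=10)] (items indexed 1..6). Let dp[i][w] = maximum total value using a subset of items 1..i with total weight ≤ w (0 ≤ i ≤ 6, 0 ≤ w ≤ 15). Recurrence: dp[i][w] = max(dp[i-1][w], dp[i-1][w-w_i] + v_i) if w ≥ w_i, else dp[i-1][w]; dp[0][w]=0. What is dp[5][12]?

i\w   0   1   2   3   4   5   6   7   8   9  10  11  12  13  14  15
  0   0   0   0   0   0   0   0   0   0   0   0   0   0   0   0   0
  1   0   0   0   0   0   0   0   0   0   0   0   8   8   8   8   8
  2   0   0   0   0   0   0   0   0   0   0   0   8  11  11  11  11
  3   0   0   0   0   0   0   0   8   8   8   8   8  11  11  11  11
  4   0   0   0   0   0   0   0   8   8  11  11  11  11  11  11  11
  5   0   0   0   0   0   0   0   8   8  11  11  11  11  11  11  11
  6   0   0   0   0   0   0   0   8  10  11  11  11  11  11  11  18

11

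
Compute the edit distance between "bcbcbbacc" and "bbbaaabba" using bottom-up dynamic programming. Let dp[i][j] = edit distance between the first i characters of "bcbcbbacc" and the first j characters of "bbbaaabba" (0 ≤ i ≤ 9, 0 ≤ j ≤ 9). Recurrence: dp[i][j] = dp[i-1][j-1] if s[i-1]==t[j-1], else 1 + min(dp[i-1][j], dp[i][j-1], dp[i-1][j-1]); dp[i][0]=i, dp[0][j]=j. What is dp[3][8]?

6

   ''  b  b  b  a  a  a  b  b  a
''  0  1  2  3  4  5  6  7  8  9
 b  1  0  1  2  3  4  5  6  7  8
 c  2  1  1  2  3  4  5  6  7  8
 b  3  2  1  1  2  3  4  5  6  7
 c  4  3  2  2  2  3  4  5  6  7
 b  5  4  3  2  3  3  4  4  5  6
 b  6  5  4  3  3  4  4  4  4  5
 a  7  6  5  4  3  3  4  5  5  4
 c  8  7  6  5  4  4  4  5  6  5
 c  9  8  7  6  5  5  5  5  6  6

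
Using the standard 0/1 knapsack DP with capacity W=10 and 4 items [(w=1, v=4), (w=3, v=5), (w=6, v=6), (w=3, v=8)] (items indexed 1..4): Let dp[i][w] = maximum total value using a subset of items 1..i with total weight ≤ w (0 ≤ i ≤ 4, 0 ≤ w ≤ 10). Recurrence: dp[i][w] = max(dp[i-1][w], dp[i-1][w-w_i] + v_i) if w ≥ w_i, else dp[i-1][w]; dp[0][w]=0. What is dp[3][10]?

i\w   0   1   2   3   4   5   6   7   8   9  10
  0   0   0   0   0   0   0   0   0   0   0   0
  1   0   4   4   4   4   4   4   4   4   4   4
  2   0   4   4   5   9   9   9   9   9   9   9
  3   0   4   4   5   9   9   9  10  10  11  15
  4   0   4   4   8  12  12  13  17  17  17  18

15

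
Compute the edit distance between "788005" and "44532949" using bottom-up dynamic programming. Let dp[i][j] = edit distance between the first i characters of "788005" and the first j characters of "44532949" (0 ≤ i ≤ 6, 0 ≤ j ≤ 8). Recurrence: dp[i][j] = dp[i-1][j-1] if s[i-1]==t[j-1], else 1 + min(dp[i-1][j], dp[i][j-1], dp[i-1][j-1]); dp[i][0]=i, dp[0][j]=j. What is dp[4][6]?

   ''  4  4  5  3  2  9  4  9
''  0  1  2  3  4  5  6  7  8
 7  1  1  2  3  4  5  6  7  8
 8  2  2  2  3  4  5  6  7  8
 8  3  3  3  3  4  5  6  7  8
 0  4  4  4  4  4  5  6  7  8
 0  5  5  5  5  5  5  6  7  8
 5  6  6  6  5  6  6  6  7  8

6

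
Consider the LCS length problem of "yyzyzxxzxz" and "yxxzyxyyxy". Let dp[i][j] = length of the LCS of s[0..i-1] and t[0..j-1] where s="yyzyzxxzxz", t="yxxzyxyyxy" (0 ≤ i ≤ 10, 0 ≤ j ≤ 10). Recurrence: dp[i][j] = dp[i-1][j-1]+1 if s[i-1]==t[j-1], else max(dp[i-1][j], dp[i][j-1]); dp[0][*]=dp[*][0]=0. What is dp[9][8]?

5

   ''  y  x  x  z  y  x  y  y  x  y
''  0  0  0  0  0  0  0  0  0  0  0
 y  0  1  1  1  1  1  1  1  1  1  1
 y  0  1  1  1  1  2  2  2  2  2  2
 z  0  1  1  1  2  2  2  2  2  2  2
 y  0  1  1  1  2  3  3  3  3  3  3
 z  0  1  1  1  2  3  3  3  3  3  3
 x  0  1  2  2  2  3  4  4  4  4  4
 x  0  1  2  3  3  3  4  4  4  5  5
 z  0  1  2  3  4  4  4  4  4  5  5
 x  0  1  2  3  4  4  5  5  5  5  5
 z  0  1  2  3  4  4  5  5  5  5  5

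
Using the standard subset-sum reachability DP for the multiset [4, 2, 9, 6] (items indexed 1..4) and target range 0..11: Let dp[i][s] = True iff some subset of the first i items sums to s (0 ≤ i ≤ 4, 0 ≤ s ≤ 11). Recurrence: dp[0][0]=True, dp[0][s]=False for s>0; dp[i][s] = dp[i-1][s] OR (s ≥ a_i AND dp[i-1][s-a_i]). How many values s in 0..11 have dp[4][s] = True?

i\s   0   1   2   3   4   5   6   7   8   9  10  11
  0   T   F   F   F   F   F   F   F   F   F   F   F
  1   T   F   F   F   T   F   F   F   F   F   F   F
  2   T   F   T   F   T   F   T   F   F   F   F   F
  3   T   F   T   F   T   F   T   F   F   T   F   T
  4   T   F   T   F   T   F   T   F   T   T   T   T

8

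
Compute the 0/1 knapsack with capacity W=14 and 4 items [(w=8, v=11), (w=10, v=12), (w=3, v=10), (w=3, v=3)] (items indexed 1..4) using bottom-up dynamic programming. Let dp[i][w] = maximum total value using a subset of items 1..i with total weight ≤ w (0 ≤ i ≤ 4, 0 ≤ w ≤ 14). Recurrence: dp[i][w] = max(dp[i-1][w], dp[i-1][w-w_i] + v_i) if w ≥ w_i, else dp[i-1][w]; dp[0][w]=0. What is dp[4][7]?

i\w   0   1   2   3   4   5   6   7   8   9  10  11  12  13  14
  0   0   0   0   0   0   0   0   0   0   0   0   0   0   0   0
  1   0   0   0   0   0   0   0   0  11  11  11  11  11  11  11
  2   0   0   0   0   0   0   0   0  11  11  12  12  12  12  12
  3   0   0   0  10  10  10  10  10  11  11  12  21  21  22  22
  4   0   0   0  10  10  10  13  13  13  13  13  21  21  22  24

13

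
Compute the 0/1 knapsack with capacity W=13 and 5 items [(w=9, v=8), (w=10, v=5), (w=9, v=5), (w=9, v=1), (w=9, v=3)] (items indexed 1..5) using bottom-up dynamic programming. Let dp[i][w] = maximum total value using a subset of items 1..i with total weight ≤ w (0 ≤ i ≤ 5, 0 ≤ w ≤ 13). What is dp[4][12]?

i\w   0   1   2   3   4   5   6   7   8   9  10  11  12  13
  0   0   0   0   0   0   0   0   0   0   0   0   0   0   0
  1   0   0   0   0   0   0   0   0   0   8   8   8   8   8
  2   0   0   0   0   0   0   0   0   0   8   8   8   8   8
  3   0   0   0   0   0   0   0   0   0   8   8   8   8   8
  4   0   0   0   0   0   0   0   0   0   8   8   8   8   8
  5   0   0   0   0   0   0   0   0   0   8   8   8   8   8

8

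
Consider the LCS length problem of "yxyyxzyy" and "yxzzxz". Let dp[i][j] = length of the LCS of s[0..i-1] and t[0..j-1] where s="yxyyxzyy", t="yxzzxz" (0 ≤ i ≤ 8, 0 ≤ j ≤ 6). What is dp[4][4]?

2

   ''  y  x  z  z  x  z
''  0  0  0  0  0  0  0
 y  0  1  1  1  1  1  1
 x  0  1  2  2  2  2  2
 y  0  1  2  2  2  2  2
 y  0  1  2  2  2  2  2
 x  0  1  2  2  2  3  3
 z  0  1  2  3  3  3  4
 y  0  1  2  3  3  3  4
 y  0  1  2  3  3  3  4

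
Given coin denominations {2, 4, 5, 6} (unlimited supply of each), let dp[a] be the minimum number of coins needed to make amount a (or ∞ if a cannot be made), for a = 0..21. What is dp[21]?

 a  0  1  2  3  4  5  6  7  8  9 10 11 12 13 14 15 16 17 18 19 20 21
dp  0  -  1  -  1  1  1  2  2  2  2  2  2  3  3  3  3  3  3  4  4  4
(- denotes ∞ / unreachable)

4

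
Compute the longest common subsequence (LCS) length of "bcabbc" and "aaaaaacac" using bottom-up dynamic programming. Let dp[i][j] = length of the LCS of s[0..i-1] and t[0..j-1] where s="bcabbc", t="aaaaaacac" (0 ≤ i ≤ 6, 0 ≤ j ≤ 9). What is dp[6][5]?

   ''  a  a  a  a  a  a  c  a  c
''  0  0  0  0  0  0  0  0  0  0
 b  0  0  0  0  0  0  0  0  0  0
 c  0  0  0  0  0  0  0  1  1  1
 a  0  1  1  1  1  1  1  1  2  2
 b  0  1  1  1  1  1  1  1  2  2
 b  0  1  1  1  1  1  1  1  2  2
 c  0  1  1  1  1  1  1  2  2  3

1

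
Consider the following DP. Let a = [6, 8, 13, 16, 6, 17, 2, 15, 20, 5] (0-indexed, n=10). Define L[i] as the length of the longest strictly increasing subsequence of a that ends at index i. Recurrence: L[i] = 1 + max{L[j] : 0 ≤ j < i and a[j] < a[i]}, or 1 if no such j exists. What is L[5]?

5

   i    0    1    2    3    4    5    6    7    8    9
a[i]    6    8   13   16    6   17    2   15   20    5
L[i]    1    2    3    4    1    5    1    4    6    2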